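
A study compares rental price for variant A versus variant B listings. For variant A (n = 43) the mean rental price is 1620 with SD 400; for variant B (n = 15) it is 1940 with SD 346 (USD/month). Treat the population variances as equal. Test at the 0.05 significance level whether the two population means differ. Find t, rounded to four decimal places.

Let group 1 = variant A, group 2 = variant B. H0: μ_1 = μ_2; H1: μ_1 ≠ μ_2 (two-sample pooled-variance t-test, two-sided).
s_p² = [(43−1)·400² + (15−1)·346²]/(43+15−2) = 149929
t = (1620 − 1940)/√[149929·(1/43 + 1/15)] = -2.7560
df = n₁ + n₂ − 2 = 56
Two-sided p-value ≈ 0.008
Since p ≈ 0.008 < α = 0.05, reject H0; the data support H1.

-2.7560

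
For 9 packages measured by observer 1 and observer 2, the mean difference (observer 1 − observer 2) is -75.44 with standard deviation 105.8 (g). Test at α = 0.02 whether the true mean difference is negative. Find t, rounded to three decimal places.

H0: μ_d = 0; H1: μ_d < 0 (paired t-test on the differences, left-tailed).
t = d̄/(s_d/√n) = -75.44/(105.8/√9) = -2.139
df = n − 1 = 8
p-value = P(T ≤ -2.139) ≈ 0.0324
Since p ≈ 0.0324 > α = 0.02, fail to reject H0; the evidence is not statistically significant.

-2.139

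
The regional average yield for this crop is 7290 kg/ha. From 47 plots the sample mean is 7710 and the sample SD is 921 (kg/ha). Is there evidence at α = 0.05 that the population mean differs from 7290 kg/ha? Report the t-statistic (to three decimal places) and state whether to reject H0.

H0: μ = 7290; H1: μ ≠ 7290 (one-sample t-test, two-sided).
t = (x̄ − μ₀)/(s/√n) = (7710 − 7290)/(921/√47) = 3.126
df = n − 1 = 46
Two-sided p-value ≈ 0.0031
Since p ≈ 0.0031 < α = 0.05, reject H0; the evidence is statistically significant.

t = 3.126; reject H0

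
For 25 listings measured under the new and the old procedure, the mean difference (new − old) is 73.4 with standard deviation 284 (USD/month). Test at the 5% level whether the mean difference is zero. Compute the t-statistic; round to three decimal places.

H0: μ_d = 0; H1: μ_d ≠ 0 (paired t-test on the differences, two-sided).
t = d̄/(s_d/√n) = 73.4/(284/√25) = 1.292
df = n − 1 = 24
Two-sided p-value ≈ 0.2086
Since p ≈ 0.2086 > α = 0.05, fail to reject H0; the evidence is not statistically significant.

1.292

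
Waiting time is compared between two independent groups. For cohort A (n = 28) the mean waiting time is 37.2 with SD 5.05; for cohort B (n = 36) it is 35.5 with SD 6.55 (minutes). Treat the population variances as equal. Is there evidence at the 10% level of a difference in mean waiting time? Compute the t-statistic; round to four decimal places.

Let group 1 = cohort A, group 2 = cohort B. H0: μ_1 = μ_2; H1: μ_1 ≠ μ_2 (two-sample pooled-variance t-test, two-sided).
s_p² = [(28−1)·5.05² + (36−1)·6.55²]/(28+36−2) = 35.3251
t = (37.2 − 35.5)/√[35.3251·(1/28 + 1/36)] = 1.1351
df = n₁ + n₂ − 2 = 62
Two-sided p-value ≈ 0.2607
Since p ≈ 0.2607 > α = 0.1, fail to reject H0; the data do not provide sufficient evidence against H0.

1.1351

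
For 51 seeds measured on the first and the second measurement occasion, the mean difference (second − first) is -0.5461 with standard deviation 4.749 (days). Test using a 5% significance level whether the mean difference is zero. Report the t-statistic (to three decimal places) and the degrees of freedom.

H0: μ_d = 0; H1: μ_d ≠ 0 (paired t-test on the differences, two-sided).
t = d̄/(s_d/√n) = -0.5461/(4.749/√51) = -0.821
df = n − 1 = 50
Two-sided p-value ≈ 0.4154
Since p ≈ 0.4154 > α = 0.05, fail to reject H0; the evidence is not statistically significant.

t = -0.821, df = 50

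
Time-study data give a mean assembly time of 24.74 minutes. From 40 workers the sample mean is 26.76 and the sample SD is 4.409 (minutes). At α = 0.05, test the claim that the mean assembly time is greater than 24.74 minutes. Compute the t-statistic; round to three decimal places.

H0: μ = 24.74; H1: μ > 24.74 (one-sample t-test, right-tailed).
t = (x̄ − μ₀)/(s/√n) = (26.76 − 24.74)/(4.409/√40) = 2.898
df = n − 1 = 39
p-value = P(T ≥ 2.898) ≈ 0.003
Since p ≈ 0.003 < α = 0.05, reject H0; the evidence is statistically significant.

2.898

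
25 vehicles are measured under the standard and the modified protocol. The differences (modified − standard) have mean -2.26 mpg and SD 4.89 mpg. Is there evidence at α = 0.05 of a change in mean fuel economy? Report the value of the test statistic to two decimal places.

H0: μ_d = 0; H1: μ_d ≠ 0 (paired t-test on the differences, two-sided).
t = d̄/(s_d/√n) = -2.26/(4.89/√25) = -2.31
df = n − 1 = 24
Two-sided p-value ≈ 0.0297
Since p ≈ 0.0297 < α = 0.05, reject H0; the evidence is statistically significant.

-2.31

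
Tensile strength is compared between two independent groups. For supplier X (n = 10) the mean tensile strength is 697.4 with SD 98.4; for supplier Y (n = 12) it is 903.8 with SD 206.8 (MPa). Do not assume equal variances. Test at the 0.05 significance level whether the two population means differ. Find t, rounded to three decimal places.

-3.066

Let group 1 = supplier X, group 2 = supplier Y. H0: μ_1 = μ_2; H1: μ_1 ≠ μ_2 (Welch's two-sample t-test, two-sided).
t = (x̄_1 − x̄_2)/√(s_1²/n_1 + s_2²/n_2) = (697.4 − 903.8)/√(98.4²/10 + 206.8²/12) = -3.066
Welch–Satterthwaite df ≈ 16.32
Two-sided p-value ≈ 0.0073
Since p ≈ 0.0073 < α = 0.05, reject H0; the data support H1.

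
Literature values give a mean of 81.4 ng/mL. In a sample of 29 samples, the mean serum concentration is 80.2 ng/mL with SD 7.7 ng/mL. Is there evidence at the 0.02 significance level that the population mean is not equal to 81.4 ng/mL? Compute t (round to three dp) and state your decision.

t = -0.839; fail to reject H0

H0: μ = 81.4; H1: μ ≠ 81.4 (one-sample t-test, two-sided).
t = (x̄ − μ₀)/(s/√n) = (80.2 − 81.4)/(7.7/√29) = -0.839
df = n − 1 = 28
Two-sided p-value ≈ 0.408
Since p ≈ 0.408 > α = 0.02, fail to reject H0; the data do not provide sufficient evidence against H0.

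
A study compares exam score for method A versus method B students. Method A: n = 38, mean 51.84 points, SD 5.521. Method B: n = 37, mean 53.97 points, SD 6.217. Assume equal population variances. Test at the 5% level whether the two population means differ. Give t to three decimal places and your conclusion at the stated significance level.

Let group 1 = method A, group 2 = method B. H0: μ_1 = μ_2; H1: μ_1 ≠ μ_2 (two-sample pooled-variance t-test, two-sided).
s_p² = [(38−1)·5.521² + (37−1)·6.217²]/(38+37−2) = 34.5103
t = (51.84 − 53.97)/√[34.5103·(1/38 + 1/37)] = -1.570
df = n₁ + n₂ − 2 = 73
Two-sided p-value ≈ 0.1208
Since p ≈ 0.1208 > α = 0.05, fail to reject H0; the data do not provide sufficient evidence against H0.

t = -1.570; fail to reject H0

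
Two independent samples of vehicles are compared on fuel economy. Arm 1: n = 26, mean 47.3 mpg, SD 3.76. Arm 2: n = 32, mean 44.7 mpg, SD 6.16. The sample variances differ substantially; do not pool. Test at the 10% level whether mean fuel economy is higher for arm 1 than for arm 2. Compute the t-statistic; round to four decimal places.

1.9770

Let group 1 = arm 1, group 2 = arm 2. H0: μ_1 = μ_2; H1: μ_1 > μ_2 (Welch's two-sample t-test, right-tailed).
t = (x̄_1 − x̄_2)/√(s_1²/n_1 + s_2²/n_2) = (47.3 − 44.7)/√(3.76²/26 + 6.16²/32) = 1.9770
Welch–Satterthwaite df ≈ 52.31
p-value = P(T ≥ 1.9770) ≈ 0.0267
Since p ≈ 0.0267 < α = 0.1, reject H0; the evidence is statistically significant.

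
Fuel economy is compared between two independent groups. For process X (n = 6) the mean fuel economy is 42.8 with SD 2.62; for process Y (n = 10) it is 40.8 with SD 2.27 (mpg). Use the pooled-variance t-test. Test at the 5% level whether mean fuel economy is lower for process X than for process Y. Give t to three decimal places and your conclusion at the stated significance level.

Let group 1 = process X, group 2 = process Y. H0: μ_1 = μ_2; H1: μ_1 < μ_2 (two-sample pooled-variance t-test, left-tailed).
s_p² = [(6−1)·2.62² + (10−1)·2.27²]/(6+10−2) = 5.76415
t = (42.8 − 40.8)/√[5.76415·(1/6 + 1/10)] = 1.613
df = n₁ + n₂ − 2 = 14
p-value = P(T ≤ 1.613) ≈ 0.9355
Since p ≈ 0.9355 > α = 0.05, fail to reject H0; the data do not provide sufficient evidence against H0.

t = 1.613; fail to reject H0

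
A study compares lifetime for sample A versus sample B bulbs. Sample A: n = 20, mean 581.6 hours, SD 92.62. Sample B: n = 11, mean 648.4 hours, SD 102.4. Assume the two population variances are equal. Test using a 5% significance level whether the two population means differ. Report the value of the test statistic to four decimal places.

Let group 1 = sample A, group 2 = sample B. H0: μ_1 = μ_2; H1: μ_1 ≠ μ_2 (two-sample pooled-variance t-test, two-sided).
s_p² = [(20−1)·92.62² + (11−1)·102.4²]/(20+11−2) = 9236.15
t = (581.6 − 648.4)/√[9236.15·(1/20 + 1/11)] = -1.8517
df = n₁ + n₂ − 2 = 29
Two-sided p-value ≈ 0.074
Since p ≈ 0.074 > α = 0.05, fail to reject H0; the data do not provide sufficient evidence against H0.

-1.8517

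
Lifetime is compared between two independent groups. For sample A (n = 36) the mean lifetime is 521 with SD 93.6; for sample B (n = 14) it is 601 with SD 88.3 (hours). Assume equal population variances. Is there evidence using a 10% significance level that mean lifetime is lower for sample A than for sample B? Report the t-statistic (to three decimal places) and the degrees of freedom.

Let group 1 = sample A, group 2 = sample B. H0: μ_1 = μ_2; H1: μ_1 < μ_2 (two-sample pooled-variance t-test, left-tailed).
s_p² = [(36−1)·93.6² + (14−1)·88.3²]/(36+14−2) = 8499.86
t = (521 − 601)/√[8499.86·(1/36 + 1/14)] = -2.755
df = n₁ + n₂ − 2 = 48
p-value = P(T ≤ -2.755) ≈ 0.004
Since p ≈ 0.004 < α = 0.1, reject H0; the evidence is statistically significant.

t = -2.755, df = 48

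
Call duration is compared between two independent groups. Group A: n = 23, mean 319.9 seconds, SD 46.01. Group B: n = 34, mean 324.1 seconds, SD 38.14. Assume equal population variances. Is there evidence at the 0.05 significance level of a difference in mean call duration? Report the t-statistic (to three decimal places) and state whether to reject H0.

Let group 1 = group A, group 2 = group B. H0: μ_1 = μ_2; H1: μ_1 ≠ μ_2 (two-sample pooled-variance t-test, two-sided).
s_p² = [(23−1)·46.01² + (34−1)·38.14²]/(23+34−2) = 1719.56
t = (319.9 − 324.1)/√[1719.56·(1/23 + 1/34)] = -0.375
df = n₁ + n₂ − 2 = 55
Two-sided p-value ≈ 0.7090
Since p ≈ 0.7090 > α = 0.05, fail to reject H0; the data do not provide sufficient evidence against H0.

t = -0.375; fail to reject H0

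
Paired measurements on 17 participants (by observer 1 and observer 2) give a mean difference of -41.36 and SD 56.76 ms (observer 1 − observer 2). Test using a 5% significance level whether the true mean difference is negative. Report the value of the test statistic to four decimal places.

-3.0044

H0: μ_d = 0; H1: μ_d < 0 (paired t-test on the differences, left-tailed).
t = d̄/(s_d/√n) = -41.36/(56.76/√17) = -3.0044
df = n − 1 = 16
p-value = P(T ≤ -3.0044) ≈ 0.0042
Since p ≈ 0.0042 < α = 0.05, reject H0; the evidence is statistically significant.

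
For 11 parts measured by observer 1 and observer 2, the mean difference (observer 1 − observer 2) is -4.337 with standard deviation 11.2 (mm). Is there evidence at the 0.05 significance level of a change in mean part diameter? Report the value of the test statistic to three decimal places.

H0: μ_d = 0; H1: μ_d ≠ 0 (paired t-test on the differences, two-sided).
t = d̄/(s_d/√n) = -4.337/(11.2/√11) = -1.284
df = n − 1 = 10
Two-sided p-value ≈ 0.2280
Since p ≈ 0.2280 > α = 0.05, fail to reject H0; the evidence is not statistically significant.

-1.284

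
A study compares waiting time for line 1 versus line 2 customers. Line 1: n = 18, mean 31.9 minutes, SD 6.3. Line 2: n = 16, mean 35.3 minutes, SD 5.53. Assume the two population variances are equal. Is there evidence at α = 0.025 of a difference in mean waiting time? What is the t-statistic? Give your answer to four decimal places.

-1.6627

Let group 1 = line 1, group 2 = line 2. H0: μ_1 = μ_2; H1: μ_1 ≠ μ_2 (two-sample pooled-variance t-test, two-sided).
s_p² = [(18−1)·6.3² + (16−1)·5.53²]/(18+16−2) = 35.4201
t = (31.9 − 35.3)/√[35.4201·(1/18 + 1/16)] = -1.6627
df = n₁ + n₂ − 2 = 32
Two-sided p-value ≈ 0.106
Since p ≈ 0.106 > α = 0.025, fail to reject H0; the evidence is not statistically significant.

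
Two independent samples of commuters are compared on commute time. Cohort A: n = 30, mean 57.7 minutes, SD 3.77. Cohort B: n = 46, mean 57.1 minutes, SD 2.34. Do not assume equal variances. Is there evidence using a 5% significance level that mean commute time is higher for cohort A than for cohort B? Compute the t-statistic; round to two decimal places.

Let group 1 = cohort A, group 2 = cohort B. H0: μ_1 = μ_2; H1: μ_1 > μ_2 (Welch's two-sample t-test, right-tailed).
t = (x̄_1 − x̄_2)/√(s_1²/n_1 + s_2²/n_2) = (57.7 − 57.1)/√(3.77²/30 + 2.34²/46) = 0.78
Welch–Satterthwaite df ≈ 43.63
p-value = P(T ≥ 0.78) ≈ 0.220
Since p ≈ 0.220 > α = 0.05, fail to reject H0; the data do not provide sufficient evidence against H0.

0.78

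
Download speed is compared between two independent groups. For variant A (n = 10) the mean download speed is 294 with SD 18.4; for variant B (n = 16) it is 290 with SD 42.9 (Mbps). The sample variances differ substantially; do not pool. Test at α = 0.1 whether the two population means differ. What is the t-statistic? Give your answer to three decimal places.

Let group 1 = variant A, group 2 = variant B. H0: μ_1 = μ_2; H1: μ_1 ≠ μ_2 (Welch's two-sample t-test, two-sided).
t = (x̄_1 − x̄_2)/√(s_1²/n_1 + s_2²/n_2) = (294 − 290)/√(18.4²/10 + 42.9²/16) = 0.328
Welch–Satterthwaite df ≈ 21.96
Two-sided p-value ≈ 0.746
Since p ≈ 0.746 > α = 0.1, fail to reject H0; the data do not provide sufficient evidence against H0.

0.328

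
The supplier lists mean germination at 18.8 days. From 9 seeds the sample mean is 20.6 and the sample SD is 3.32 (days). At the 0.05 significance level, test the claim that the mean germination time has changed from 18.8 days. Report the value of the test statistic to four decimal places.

H0: μ = 18.8; H1: μ ≠ 18.8 (one-sample t-test, two-sided).
t = (x̄ − μ₀)/(s/√n) = (20.6 − 18.8)/(3.32/√9) = 1.6265
df = n − 1 = 8
Two-sided p-value ≈ 0.1425
Since p ≈ 0.1425 > α = 0.05, fail to reject H0; the data do not provide sufficient evidence against H0.

1.6265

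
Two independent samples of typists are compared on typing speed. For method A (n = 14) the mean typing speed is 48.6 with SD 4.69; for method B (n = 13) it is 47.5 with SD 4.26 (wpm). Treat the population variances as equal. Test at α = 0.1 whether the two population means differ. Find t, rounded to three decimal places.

Let group 1 = method A, group 2 = method B. H0: μ_1 = μ_2; H1: μ_1 ≠ μ_2 (two-sample pooled-variance t-test, two-sided).
s_p² = [(14−1)·4.69² + (13−1)·4.26²]/(14+13−2) = 20.1488
t = (48.6 − 47.5)/√[20.1488·(1/14 + 1/13)] = 0.636
df = n₁ + n₂ − 2 = 25
Two-sided p-value ≈ 0.5304
Since p ≈ 0.5304 > α = 0.1, fail to reject H0; the evidence is not statistically significant.

0.636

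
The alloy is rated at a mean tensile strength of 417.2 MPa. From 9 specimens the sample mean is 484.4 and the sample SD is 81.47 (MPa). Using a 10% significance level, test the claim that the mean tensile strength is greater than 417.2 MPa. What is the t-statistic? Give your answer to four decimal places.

2.4745

H0: μ = 417.2; H1: μ > 417.2 (one-sample t-test, right-tailed).
t = (x̄ − μ₀)/(s/√n) = (484.4 − 417.2)/(81.47/√9) = 2.4745
df = n − 1 = 8
p-value = P(T ≥ 2.4745) ≈ 0.019
Since p ≈ 0.019 < α = 0.1, reject H0; the evidence is statistically significant.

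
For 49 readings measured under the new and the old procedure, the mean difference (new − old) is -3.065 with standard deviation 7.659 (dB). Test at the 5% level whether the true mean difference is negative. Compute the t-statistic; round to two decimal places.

H0: μ_d = 0; H1: μ_d < 0 (paired t-test on the differences, left-tailed).
t = d̄/(s_d/√n) = -3.065/(7.659/√49) = -2.80
df = n − 1 = 48
p-value = P(T ≤ -2.80) ≈ 0.0037
Since p ≈ 0.0037 < α = 0.05, reject H0; the evidence is statistically significant.

-2.80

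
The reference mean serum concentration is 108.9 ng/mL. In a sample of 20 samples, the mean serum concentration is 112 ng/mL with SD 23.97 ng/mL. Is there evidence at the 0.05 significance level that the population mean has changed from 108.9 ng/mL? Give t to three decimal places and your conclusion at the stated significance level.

H0: μ = 108.9; H1: μ ≠ 108.9 (one-sample t-test, two-sided).
t = (x̄ − μ₀)/(s/√n) = (112 − 108.9)/(23.97/√20) = 0.578
df = n − 1 = 19
Two-sided p-value ≈ 0.570
Since p ≈ 0.570 > α = 0.05, fail to reject H0; the evidence is not statistically significant.

t = 0.578; fail to reject H0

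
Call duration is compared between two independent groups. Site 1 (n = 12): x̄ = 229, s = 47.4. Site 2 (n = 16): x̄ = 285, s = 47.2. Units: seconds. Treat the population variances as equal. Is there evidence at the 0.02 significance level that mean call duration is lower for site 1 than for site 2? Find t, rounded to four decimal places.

Let group 1 = site 1, group 2 = site 2. H0: μ_1 = μ_2; H1: μ_1 < μ_2 (two-sample pooled-variance t-test, left-tailed).
s_p² = [(12−1)·47.4² + (16−1)·47.2²]/(12+16−2) = 2235.84
t = (229 − 285)/√[2235.84·(1/12 + 1/16)] = -3.1013
df = n₁ + n₂ − 2 = 26
p-value = P(T ≤ -3.1013) ≈ 0.002
Since p ≈ 0.002 < α = 0.02, reject H0; the data support H1.

-3.1013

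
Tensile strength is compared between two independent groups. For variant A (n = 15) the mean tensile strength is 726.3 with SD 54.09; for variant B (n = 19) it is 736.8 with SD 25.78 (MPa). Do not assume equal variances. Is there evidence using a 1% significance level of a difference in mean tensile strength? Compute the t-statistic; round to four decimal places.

Let group 1 = variant A, group 2 = variant B. H0: μ_1 = μ_2; H1: μ_1 ≠ μ_2 (Welch's two-sample t-test, two-sided).
t = (x̄_1 − x̄_2)/√(s_1²/n_1 + s_2²/n_2) = (726.3 − 736.8)/√(54.09²/15 + 25.78²/19) = -0.6923
Welch–Satterthwaite df ≈ 19.00
Two-sided p-value ≈ 0.497
Since p ≈ 0.497 > α = 0.01, fail to reject H0; the evidence is not statistically significant.

-0.6923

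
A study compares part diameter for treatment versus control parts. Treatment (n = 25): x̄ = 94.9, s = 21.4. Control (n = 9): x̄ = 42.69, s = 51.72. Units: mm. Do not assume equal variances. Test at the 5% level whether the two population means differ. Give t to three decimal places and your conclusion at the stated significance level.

Let group 1 = treatment, group 2 = control. H0: μ_1 = μ_2; H1: μ_1 ≠ μ_2 (Welch's two-sample t-test, two-sided).
t = (x̄_1 − x̄_2)/√(s_1²/n_1 + s_2²/n_2) = (94.9 − 42.69)/√(21.4²/25 + 51.72²/9) = 2.939
Welch–Satterthwaite df ≈ 9.01
Two-sided p-value ≈ 0.0165
Since p ≈ 0.0165 < α = 0.05, reject H0; the data support H1.

t = 2.939; reject H0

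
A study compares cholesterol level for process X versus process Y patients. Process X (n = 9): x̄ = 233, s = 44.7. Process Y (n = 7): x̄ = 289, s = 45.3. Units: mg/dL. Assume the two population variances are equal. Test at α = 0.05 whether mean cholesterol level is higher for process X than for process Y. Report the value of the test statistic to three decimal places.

Let group 1 = process X, group 2 = process Y. H0: μ_1 = μ_2; H1: μ_1 > μ_2 (two-sample pooled-variance t-test, right-tailed).
s_p² = [(9−1)·44.7² + (7−1)·45.3²]/(9+7−2) = 2021.23
t = (233 − 289)/√[2021.23·(1/9 + 1/7)] = -2.472
df = n₁ + n₂ − 2 = 14
p-value = P(T ≥ -2.472) ≈ 0.987
Since p ≈ 0.987 > α = 0.05, fail to reject H0; the evidence is not statistically significant.

-2.472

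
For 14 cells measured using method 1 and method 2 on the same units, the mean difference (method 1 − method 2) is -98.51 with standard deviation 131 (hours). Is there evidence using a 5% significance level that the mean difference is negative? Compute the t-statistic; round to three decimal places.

-2.814

H0: μ_d = 0; H1: μ_d < 0 (paired t-test on the differences, left-tailed).
t = d̄/(s_d/√n) = -98.51/(131/√14) = -2.814
df = n − 1 = 13
p-value = P(T ≤ -2.814) ≈ 0.0073
Since p ≈ 0.0073 < α = 0.05, reject H0; the data support H1.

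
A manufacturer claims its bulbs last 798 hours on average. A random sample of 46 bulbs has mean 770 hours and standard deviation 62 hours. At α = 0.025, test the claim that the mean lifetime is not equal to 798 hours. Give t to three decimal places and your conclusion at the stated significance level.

t = -3.063; reject H0

H0: μ = 798; H1: μ ≠ 798 (one-sample t-test, two-sided).
t = (x̄ − μ₀)/(s/√n) = (770 − 798)/(62/√46) = -3.063
df = n − 1 = 45
Two-sided p-value ≈ 0.004
Since p ≈ 0.004 < α = 0.025, reject H0; the evidence is statistically significant.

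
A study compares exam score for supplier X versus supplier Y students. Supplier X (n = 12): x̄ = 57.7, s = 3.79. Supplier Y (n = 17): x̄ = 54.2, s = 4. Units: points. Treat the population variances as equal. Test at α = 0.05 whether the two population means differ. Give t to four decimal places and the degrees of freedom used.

t = 2.3706, df = 27

Let group 1 = supplier X, group 2 = supplier Y. H0: μ_1 = μ_2; H1: μ_1 ≠ μ_2 (two-sample pooled-variance t-test, two-sided).
s_p² = [(12−1)·3.79² + (17−1)·4²]/(12+17−2) = 15.3335
t = (57.7 − 54.2)/√[15.3335·(1/12 + 1/17)] = 2.3706
df = n₁ + n₂ − 2 = 27
Two-sided p-value ≈ 0.025
Since p ≈ 0.025 < α = 0.05, reject H0; the data support H1.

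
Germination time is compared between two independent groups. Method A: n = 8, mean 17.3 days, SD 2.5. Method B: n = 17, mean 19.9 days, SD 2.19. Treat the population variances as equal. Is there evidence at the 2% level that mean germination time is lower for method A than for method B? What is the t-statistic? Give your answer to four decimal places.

Let group 1 = method A, group 2 = method B. H0: μ_1 = μ_2; H1: μ_1 < μ_2 (two-sample pooled-variance t-test, left-tailed).
s_p² = [(8−1)·2.5² + (17−1)·2.19²]/(8+17−2) = 5.23859
t = (17.3 − 19.9)/√[5.23859·(1/8 + 1/17)] = -2.6495
df = n₁ + n₂ − 2 = 23
p-value = P(T ≤ -2.6495) ≈ 0.007
Since p ≈ 0.007 < α = 0.02, reject H0; the data support H1.

-2.6495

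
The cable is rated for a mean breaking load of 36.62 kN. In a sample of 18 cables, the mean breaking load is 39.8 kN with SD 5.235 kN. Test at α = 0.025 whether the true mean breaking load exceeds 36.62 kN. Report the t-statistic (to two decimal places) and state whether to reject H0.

H0: μ = 36.62; H1: μ > 36.62 (one-sample t-test, right-tailed).
t = (x̄ − μ₀)/(s/√n) = (39.8 − 36.62)/(5.235/√18) = 2.58
df = n − 1 = 17
p-value = P(T ≥ 2.58) ≈ 0.010
Since p ≈ 0.010 < α = 0.025, reject H0; the evidence is statistically significant.

t = 2.58; reject H0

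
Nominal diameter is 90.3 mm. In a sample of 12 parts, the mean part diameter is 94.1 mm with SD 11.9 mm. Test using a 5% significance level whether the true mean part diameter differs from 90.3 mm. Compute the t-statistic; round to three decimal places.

H0: μ = 90.3; H1: μ ≠ 90.3 (one-sample t-test, two-sided).
t = (x̄ − μ₀)/(s/√n) = (94.1 − 90.3)/(11.9/√12) = 1.106
df = n − 1 = 11
Two-sided p-value ≈ 0.2923
Since p ≈ 0.2923 > α = 0.05, fail to reject H0; the data do not provide sufficient evidence against H0.

1.106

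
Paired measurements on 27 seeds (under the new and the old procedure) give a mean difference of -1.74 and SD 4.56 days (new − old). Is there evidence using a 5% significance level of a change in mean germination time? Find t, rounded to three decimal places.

-1.983

H0: μ_d = 0; H1: μ_d ≠ 0 (paired t-test on the differences, two-sided).
t = d̄/(s_d/√n) = -1.74/(4.56/√27) = -1.983
df = n − 1 = 26
Two-sided p-value ≈ 0.058
Since p ≈ 0.058 > α = 0.05, fail to reject H0; the evidence is not statistically significant.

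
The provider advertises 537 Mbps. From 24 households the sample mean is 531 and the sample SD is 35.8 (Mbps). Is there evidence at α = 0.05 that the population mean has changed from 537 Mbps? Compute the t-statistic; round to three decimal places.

-0.821

H0: μ = 537; H1: μ ≠ 537 (one-sample t-test, two-sided).
t = (x̄ − μ₀)/(s/√n) = (531 − 537)/(35.8/√24) = -0.821
df = n − 1 = 23
Two-sided p-value ≈ 0.4200
Since p ≈ 0.4200 > α = 0.05, fail to reject H0; the evidence is not statistically significant.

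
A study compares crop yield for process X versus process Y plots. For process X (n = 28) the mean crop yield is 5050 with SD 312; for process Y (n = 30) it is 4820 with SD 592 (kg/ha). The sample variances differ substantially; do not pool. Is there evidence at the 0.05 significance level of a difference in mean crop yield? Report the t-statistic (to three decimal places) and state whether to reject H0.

t = 1.868; fail to reject H0

Let group 1 = process X, group 2 = process Y. H0: μ_1 = μ_2; H1: μ_1 ≠ μ_2 (Welch's two-sample t-test, two-sided).
t = (x̄_1 − x̄_2)/√(s_1²/n_1 + s_2²/n_2) = (5050 − 4820)/√(312²/28 + 592²/30) = 1.868
Welch–Satterthwaite df ≈ 44.59
Two-sided p-value ≈ 0.0683
Since p ≈ 0.0683 > α = 0.05, fail to reject H0; the evidence is not statistically significant.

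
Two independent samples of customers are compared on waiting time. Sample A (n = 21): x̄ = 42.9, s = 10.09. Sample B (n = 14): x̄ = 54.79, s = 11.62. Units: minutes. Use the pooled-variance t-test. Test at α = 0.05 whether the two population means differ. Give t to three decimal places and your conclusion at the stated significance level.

t = -3.215; reject H0

Let group 1 = sample A, group 2 = sample B. H0: μ_1 = μ_2; H1: μ_1 ≠ μ_2 (two-sample pooled-variance t-test, two-sided).
s_p² = [(21−1)·10.09² + (14−1)·11.62²]/(21+14−2) = 114.893
t = (42.9 − 54.79)/√[114.893·(1/21 + 1/14)] = -3.215
df = n₁ + n₂ − 2 = 33
Two-sided p-value ≈ 0.003
Since p ≈ 0.003 < α = 0.05, reject H0; the evidence is statistically significant.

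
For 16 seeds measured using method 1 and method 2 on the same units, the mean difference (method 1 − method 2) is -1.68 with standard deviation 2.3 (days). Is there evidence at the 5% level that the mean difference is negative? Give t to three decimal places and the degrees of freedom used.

H0: μ_d = 0; H1: μ_d < 0 (paired t-test on the differences, left-tailed).
t = d̄/(s_d/√n) = -1.68/(2.3/√16) = -2.922
df = n − 1 = 15
p-value = P(T ≤ -2.922) ≈ 0.005
Since p ≈ 0.005 < α = 0.05, reject H0; the evidence is statistically significant.

t = -2.922, df = 15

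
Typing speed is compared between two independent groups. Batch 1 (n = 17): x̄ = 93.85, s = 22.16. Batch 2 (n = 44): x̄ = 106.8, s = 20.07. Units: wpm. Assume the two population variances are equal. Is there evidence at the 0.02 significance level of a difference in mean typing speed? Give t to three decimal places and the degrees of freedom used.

t = -2.195, df = 59

Let group 1 = batch 1, group 2 = batch 2. H0: μ_1 = μ_2; H1: μ_1 ≠ μ_2 (two-sample pooled-variance t-test, two-sided).
s_p² = [(17−1)·22.16² + (44−1)·20.07²]/(17+44−2) = 426.74
t = (93.85 − 106.8)/√[426.74·(1/17 + 1/44)] = -2.195
df = n₁ + n₂ − 2 = 59
Two-sided p-value ≈ 0.032
Since p ≈ 0.032 > α = 0.02, fail to reject H0; the data do not provide sufficient evidence against H0.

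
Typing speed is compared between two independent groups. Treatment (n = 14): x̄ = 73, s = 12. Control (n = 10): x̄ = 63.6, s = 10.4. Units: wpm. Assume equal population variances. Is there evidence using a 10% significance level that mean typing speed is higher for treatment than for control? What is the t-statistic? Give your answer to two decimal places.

Let group 1 = treatment, group 2 = control. H0: μ_1 = μ_2; H1: μ_1 > μ_2 (two-sample pooled-variance t-test, right-tailed).
s_p² = [(14−1)·12² + (10−1)·10.4²]/(14+10−2) = 129.338
t = (73 − 63.6)/√[129.338·(1/14 + 1/10)] = 2.00
df = n₁ + n₂ − 2 = 22
p-value = P(T ≥ 2.00) ≈ 0.029
Since p ≈ 0.029 < α = 0.1, reject H0; the data support H1.

2.00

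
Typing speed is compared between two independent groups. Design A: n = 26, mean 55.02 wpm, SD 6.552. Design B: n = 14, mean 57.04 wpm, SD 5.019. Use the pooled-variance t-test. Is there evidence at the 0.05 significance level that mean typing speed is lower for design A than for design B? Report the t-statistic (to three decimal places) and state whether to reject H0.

t = -1.004; fail to reject H0

Let group 1 = design A, group 2 = design B. H0: μ_1 = μ_2; H1: μ_1 < μ_2 (two-sample pooled-variance t-test, left-tailed).
s_p² = [(26−1)·6.552² + (14−1)·5.019²]/(26+14−2) = 36.8603
t = (55.02 − 57.04)/√[36.8603·(1/26 + 1/14)] = -1.004
df = n₁ + n₂ − 2 = 38
p-value = P(T ≤ -1.004) ≈ 0.1609
Since p ≈ 0.1609 > α = 0.05, fail to reject H0; the evidence is not statistically significant.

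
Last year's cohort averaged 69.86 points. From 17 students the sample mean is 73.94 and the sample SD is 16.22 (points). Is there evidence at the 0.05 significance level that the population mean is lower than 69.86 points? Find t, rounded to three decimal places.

H0: μ = 69.86; H1: μ < 69.86 (one-sample t-test, left-tailed).
t = (x̄ − μ₀)/(s/√n) = (73.94 − 69.86)/(16.22/√17) = 1.037
df = n − 1 = 16
p-value = P(T ≤ 1.037) ≈ 0.842
Since p ≈ 0.842 > α = 0.05, fail to reject H0; the data do not provide sufficient evidence against H0.

1.037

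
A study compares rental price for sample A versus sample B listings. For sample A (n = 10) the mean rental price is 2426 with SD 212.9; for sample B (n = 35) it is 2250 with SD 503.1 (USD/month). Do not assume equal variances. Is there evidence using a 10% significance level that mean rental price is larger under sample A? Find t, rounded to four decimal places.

Let group 1 = sample A, group 2 = sample B. H0: μ_1 = μ_2; H1: μ_1 > μ_2 (Welch's two-sample t-test, right-tailed).
t = (x̄_1 − x̄_2)/√(s_1²/n_1 + s_2²/n_2) = (2426 − 2250)/√(212.9²/10 + 503.1²/35) = 1.6227
Welch–Satterthwaite df ≈ 36.22
p-value = P(T ≥ 1.6227) ≈ 0.0567
Since p ≈ 0.0567 < α = 0.1, reject H0; the data support H1.

1.6227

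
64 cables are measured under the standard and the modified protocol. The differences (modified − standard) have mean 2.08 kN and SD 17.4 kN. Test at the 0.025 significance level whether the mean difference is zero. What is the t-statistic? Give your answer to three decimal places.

0.956

H0: μ_d = 0; H1: μ_d ≠ 0 (paired t-test on the differences, two-sided).
t = d̄/(s_d/√n) = 2.08/(17.4/√64) = 0.956
df = n − 1 = 63
Two-sided p-value ≈ 0.343
Since p ≈ 0.343 > α = 0.025, fail to reject H0; the evidence is not statistically significant.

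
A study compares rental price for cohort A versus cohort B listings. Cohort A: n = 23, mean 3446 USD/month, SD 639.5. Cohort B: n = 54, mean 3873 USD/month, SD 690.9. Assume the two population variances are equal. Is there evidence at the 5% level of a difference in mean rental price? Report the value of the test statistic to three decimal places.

-2.536

Let group 1 = cohort A, group 2 = cohort B. H0: μ_1 = μ_2; H1: μ_1 ≠ μ_2 (two-sample pooled-variance t-test, two-sided).
s_p² = [(23−1)·639.5² + (54−1)·690.9²]/(23+54−2) = 457284
t = (3446 − 3873)/√[457284·(1/23 + 1/54)] = -2.536
df = n₁ + n₂ − 2 = 75
Two-sided p-value ≈ 0.0133
Since p ≈ 0.0133 < α = 0.05, reject H0; the evidence is statistically significant.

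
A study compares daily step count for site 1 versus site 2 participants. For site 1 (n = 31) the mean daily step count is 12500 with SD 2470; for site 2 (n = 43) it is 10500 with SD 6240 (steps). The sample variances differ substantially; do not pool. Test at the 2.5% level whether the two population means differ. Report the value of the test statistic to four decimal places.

Let group 1 = site 1, group 2 = site 2. H0: μ_1 = μ_2; H1: μ_1 ≠ μ_2 (Welch's two-sample t-test, two-sided).
t = (x̄_1 − x̄_2)/√(s_1²/n_1 + s_2²/n_2) = (12500 − 10500)/√(2470²/31 + 6240²/43) = 1.9049
Welch–Satterthwaite df ≈ 58.38
Two-sided p-value ≈ 0.0617
Since p ≈ 0.0617 > α = 0.025, fail to reject H0; the data do not provide sufficient evidence against H0.

1.9049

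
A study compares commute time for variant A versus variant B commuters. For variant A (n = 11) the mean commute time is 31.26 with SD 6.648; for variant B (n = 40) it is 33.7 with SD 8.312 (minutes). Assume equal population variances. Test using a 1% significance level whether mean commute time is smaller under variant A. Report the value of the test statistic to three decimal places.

Let group 1 = variant A, group 2 = variant B. H0: μ_1 = μ_2; H1: μ_1 < μ_2 (two-sample pooled-variance t-test, left-tailed).
s_p² = [(11−1)·6.648² + (40−1)·8.312²]/(11+40−2) = 64.0091
t = (31.26 − 33.7)/√[64.0091·(1/11 + 1/40)] = -0.896
df = n₁ + n₂ − 2 = 49
p-value = P(T ≤ -0.896) ≈ 0.1874
Since p ≈ 0.1874 > α = 0.01, fail to reject H0; the evidence is not statistically significant.

-0.896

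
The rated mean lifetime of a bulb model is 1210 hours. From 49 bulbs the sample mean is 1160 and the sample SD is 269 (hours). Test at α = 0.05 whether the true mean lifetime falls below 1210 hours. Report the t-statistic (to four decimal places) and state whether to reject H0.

H0: μ = 1210; H1: μ < 1210 (one-sample t-test, left-tailed).
t = (x̄ − μ₀)/(s/√n) = (1160 − 1210)/(269/√49) = -1.3011
df = n − 1 = 48
p-value = P(T ≤ -1.3011) ≈ 0.0997
Since p ≈ 0.0997 > α = 0.05, fail to reject H0; the data do not provide sufficient evidence against H0.

t = -1.3011; fail to reject H0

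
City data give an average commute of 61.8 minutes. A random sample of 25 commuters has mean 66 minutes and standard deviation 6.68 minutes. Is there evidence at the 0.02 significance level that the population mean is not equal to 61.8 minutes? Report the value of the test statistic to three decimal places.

3.144

H0: μ = 61.8; H1: μ ≠ 61.8 (one-sample t-test, two-sided).
t = (x̄ − μ₀)/(s/√n) = (66 − 61.8)/(6.68/√25) = 3.144
df = n − 1 = 24
Two-sided p-value ≈ 0.0044
Since p ≈ 0.0044 < α = 0.02, reject H0; the data support H1.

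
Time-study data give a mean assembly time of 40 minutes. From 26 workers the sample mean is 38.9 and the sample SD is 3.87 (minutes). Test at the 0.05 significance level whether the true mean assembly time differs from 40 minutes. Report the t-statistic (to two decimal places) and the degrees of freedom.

t = -1.45, df = 25

H0: μ = 40; H1: μ ≠ 40 (one-sample t-test, two-sided).
t = (x̄ − μ₀)/(s/√n) = (38.9 − 40)/(3.87/√26) = -1.45
df = n − 1 = 25
Two-sided p-value ≈ 0.1597
Since p ≈ 0.1597 > α = 0.05, fail to reject H0; the data do not provide sufficient evidence against H0.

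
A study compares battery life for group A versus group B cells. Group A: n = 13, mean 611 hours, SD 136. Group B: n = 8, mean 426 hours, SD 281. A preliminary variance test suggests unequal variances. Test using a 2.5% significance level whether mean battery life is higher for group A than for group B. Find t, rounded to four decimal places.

1.7409

Let group 1 = group A, group 2 = group B. H0: μ_1 = μ_2; H1: μ_1 > μ_2 (Welch's two-sample t-test, right-tailed).
t = (x̄_1 − x̄_2)/√(s_1²/n_1 + s_2²/n_2) = (611 − 426)/√(136²/13 + 281²/8) = 1.7409
Welch–Satterthwaite df ≈ 9.05
p-value = P(T ≥ 1.7409) ≈ 0.0577
Since p ≈ 0.0577 > α = 0.025, fail to reject H0; the evidence is not statistically significant.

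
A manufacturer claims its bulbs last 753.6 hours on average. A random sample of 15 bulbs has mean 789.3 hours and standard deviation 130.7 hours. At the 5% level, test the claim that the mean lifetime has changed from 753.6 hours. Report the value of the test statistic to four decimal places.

H0: μ = 753.6; H1: μ ≠ 753.6 (one-sample t-test, two-sided).
t = (x̄ − μ₀)/(s/√n) = (789.3 − 753.6)/(130.7/√15) = 1.0579
df = n − 1 = 14
Two-sided p-value ≈ 0.308
Since p ≈ 0.308 > α = 0.05, fail to reject H0; the data do not provide sufficient evidence against H0.

1.0579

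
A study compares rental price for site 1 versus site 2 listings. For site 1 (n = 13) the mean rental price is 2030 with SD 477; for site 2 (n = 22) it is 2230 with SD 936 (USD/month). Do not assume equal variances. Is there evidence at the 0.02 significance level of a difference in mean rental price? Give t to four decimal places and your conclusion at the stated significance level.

t = -0.8353; fail to reject H0

Let group 1 = site 1, group 2 = site 2. H0: μ_1 = μ_2; H1: μ_1 ≠ μ_2 (Welch's two-sample t-test, two-sided).
t = (x̄_1 − x̄_2)/√(s_1²/n_1 + s_2²/n_2) = (2030 − 2230)/√(477²/13 + 936²/22) = -0.8353
Welch–Satterthwaite df ≈ 32.52
Two-sided p-value ≈ 0.4096
Since p ≈ 0.4096 > α = 0.02, fail to reject H0; the evidence is not statistically significant.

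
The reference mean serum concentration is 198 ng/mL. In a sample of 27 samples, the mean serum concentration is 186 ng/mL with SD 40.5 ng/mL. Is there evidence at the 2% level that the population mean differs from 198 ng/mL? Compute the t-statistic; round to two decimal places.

-1.54

H0: μ = 198; H1: μ ≠ 198 (one-sample t-test, two-sided).
t = (x̄ − μ₀)/(s/√n) = (186 − 198)/(40.5/√27) = -1.54
df = n − 1 = 26
Two-sided p-value ≈ 0.136
Since p ≈ 0.136 > α = 0.02, fail to reject H0; the data do not provide sufficient evidence against H0.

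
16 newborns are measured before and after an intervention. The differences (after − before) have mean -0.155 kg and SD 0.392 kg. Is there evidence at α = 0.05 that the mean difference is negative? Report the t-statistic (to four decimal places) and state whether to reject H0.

t = -1.5816; fail to reject H0

H0: μ_d = 0; H1: μ_d < 0 (paired t-test on the differences, left-tailed).
t = d̄/(s_d/√n) = -0.155/(0.392/√16) = -1.5816
df = n − 1 = 15
p-value = P(T ≤ -1.5816) ≈ 0.0673
Since p ≈ 0.0673 > α = 0.05, fail to reject H0; the evidence is not statistically significant.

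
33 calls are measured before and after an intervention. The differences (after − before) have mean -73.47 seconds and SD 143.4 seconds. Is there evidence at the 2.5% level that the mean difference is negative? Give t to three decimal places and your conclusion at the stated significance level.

H0: μ_d = 0; H1: μ_d < 0 (paired t-test on the differences, left-tailed).
t = d̄/(s_d/√n) = -73.47/(143.4/√33) = -2.943
df = n − 1 = 32
p-value = P(T ≤ -2.943) ≈ 0.0030
Since p ≈ 0.0030 < α = 0.025, reject H0; the evidence is statistically significant.

t = -2.943; reject H0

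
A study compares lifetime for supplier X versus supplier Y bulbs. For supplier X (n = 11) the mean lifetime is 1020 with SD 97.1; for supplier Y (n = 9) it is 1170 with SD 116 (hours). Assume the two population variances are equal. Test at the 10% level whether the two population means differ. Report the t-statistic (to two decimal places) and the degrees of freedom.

Let group 1 = supplier X, group 2 = supplier Y. H0: μ_1 = μ_2; H1: μ_1 ≠ μ_2 (two-sample pooled-variance t-test, two-sided).
s_p² = [(11−1)·97.1² + (9−1)·116²]/(11+9−2) = 11218.4
t = (1020 − 1170)/√[11218.4·(1/11 + 1/9)] = -3.15
df = n₁ + n₂ − 2 = 18
Two-sided p-value ≈ 0.006
Since p ≈ 0.006 < α = 0.1, reject H0; the evidence is statistically significant.

t = -3.15, df = 18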